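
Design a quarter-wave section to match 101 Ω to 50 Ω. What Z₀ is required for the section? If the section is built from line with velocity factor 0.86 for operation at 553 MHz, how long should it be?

Z_qwt ≈ 71.1 Ω; length ≈ 11.7 cm

Z_qwt = √(Z_0·R_L) = √(50 × 101) = √5050
λ = 0.86·c/f = 0.467 m, so l = λ/4 = 0.117 m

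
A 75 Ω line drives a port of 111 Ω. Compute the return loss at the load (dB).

Γ = (111 − 75)/(111 + 75) = 0.194
RL = −20·log₁₀|Γ| = −20·log₁₀(0.194)

RL ≈ 14.3 dB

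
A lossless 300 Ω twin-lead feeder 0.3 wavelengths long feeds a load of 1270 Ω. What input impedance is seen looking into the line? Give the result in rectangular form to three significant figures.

Z_in ≈ 77.9 + j91.5 Ω

βl = 2π × 0.3 = 108°
tan(βl) = tan(108°) = -3.08
Z_in = Z_0·(Z_L + jZ_0·tanβl)/(Z_0 + jZ_L·tanβl)
     = 300·(1270 − j923)/(300 − j3910)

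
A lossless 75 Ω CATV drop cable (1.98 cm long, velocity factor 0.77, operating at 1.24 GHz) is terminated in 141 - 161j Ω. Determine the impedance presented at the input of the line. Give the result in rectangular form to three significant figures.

Z_in ≈ 24.2 − j51.1 Ω

λ = v/f = 0.77·c / 1.24 GHz = 0.186 m
βl = 2π·l/λ = 2π × 0.106 = 38.3°
tan(βl) = tan(38.3°) = 0.789
Z_in = Z_0·(Z_L + jZ_0·tanβl)/(Z_0 + jZ_L·tanβl)
     = 75·(141 − j102)/(202 + j111)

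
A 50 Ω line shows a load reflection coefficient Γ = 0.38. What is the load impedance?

Z_L ≈ 111 Ω

Z_L = Z_0·(1 + Γ)/(1 − Γ) = 50·(1.38)/(0.62)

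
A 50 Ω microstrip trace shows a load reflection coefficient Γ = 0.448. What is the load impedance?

Z_L ≈ 131 Ω

Z_L = Z_0·(1 + Γ)/(1 − Γ) = 50·(1.45)/(0.552)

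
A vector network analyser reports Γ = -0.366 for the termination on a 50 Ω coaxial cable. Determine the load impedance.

Z_L = Z_0·(1 + Γ)/(1 − Γ) = 50·(0.634)/(1.37)

Z_L ≈ 23.2 Ω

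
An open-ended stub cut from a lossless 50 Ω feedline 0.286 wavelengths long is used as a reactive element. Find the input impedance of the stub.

βl = 2π × 0.286 = 103°
tan(βl) = -4.35
For an open-ended stub, Z_in = −jZ_0·cot(βl) = −jZ_0/tan(βl)

Z_in ≈ +j11.5 Ω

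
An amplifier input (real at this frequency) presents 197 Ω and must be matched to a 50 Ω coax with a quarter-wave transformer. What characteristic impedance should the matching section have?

Z_qwt = √(Z_0·R_L) = √(50 × 197) = √9850

Z_qwt ≈ 99.2 Ω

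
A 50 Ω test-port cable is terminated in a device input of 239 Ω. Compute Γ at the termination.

Γ = 0.654

Γ = (Z_L − Z_0)/(Z_L + Z_0) = (239 − 50)/(239 + 50) = 189/289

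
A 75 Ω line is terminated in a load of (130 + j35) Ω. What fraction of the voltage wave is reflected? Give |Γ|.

|Γ| ≈ 0.313

Γ = (Z_L − Z_0)/(Z_L + Z_0) = (55 + j35)/(205 + j35)
|Γ| = 65.2/208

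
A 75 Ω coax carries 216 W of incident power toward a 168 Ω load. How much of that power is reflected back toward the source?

P_reflected ≈ 31.6 W

Γ = (168 − 75)/(168 + 75) = 0.383
|Γ|² = 0.146
P_refl = |Γ|²·P_inc = 31.6 W, P_del = (1 − |Γ|²)·P_inc = 184 W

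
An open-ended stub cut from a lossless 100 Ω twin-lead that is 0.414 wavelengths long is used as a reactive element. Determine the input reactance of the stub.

X_in ≈ 167 Ω (inductive)

βl = 2π × 0.414 = 149°
tan(βl) = -0.6
For an open-ended stub, Z_in = −jZ_0·cot(βl) = −jZ_0/tan(βl)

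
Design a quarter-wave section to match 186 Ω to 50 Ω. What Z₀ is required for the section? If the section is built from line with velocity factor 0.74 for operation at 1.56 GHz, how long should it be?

Z_qwt = √(Z_0·R_L) = √(50 × 186) = √9300
λ = 0.74·c/f = 0.142 m, so l = λ/4 = 0.0356 m

Z_qwt ≈ 96.4 Ω; length ≈ 3.56 cm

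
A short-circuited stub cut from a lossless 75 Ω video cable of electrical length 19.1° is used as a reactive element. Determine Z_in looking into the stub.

tan(βl) = 0.346
For a short-circuited stub, Z_in = jZ_0·tan(βl)

Z_in ≈ +j26 Ω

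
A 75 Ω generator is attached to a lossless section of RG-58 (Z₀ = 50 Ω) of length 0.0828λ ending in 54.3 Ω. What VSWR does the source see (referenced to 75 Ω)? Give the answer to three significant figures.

βl = 2π × 0.0828 = 29.8°
tan(βl) = 0.573
Z_in = Z_0·(Z_L + jZ_0·tanβl)/(Z_0 + jZ_L·tanβl) = 52 − j3.7 Ω
Γ_s = (Z_in − Z_s)/(Z_in + Z_s) = (-23 − j3.7)/(127 − j3.7), |Γ_s| = 0.183
VSWR = (1 + |Γ_s|)/(1 − |Γ_s|)

VSWR ≈ 1.45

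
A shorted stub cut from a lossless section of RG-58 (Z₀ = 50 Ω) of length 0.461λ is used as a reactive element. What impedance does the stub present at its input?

Z_in ≈ −j12.5 Ω

βl = 2π × 0.461 = 166°
tan(βl) = -0.25
For a shorted stub, Z_in = jZ_0·tan(βl)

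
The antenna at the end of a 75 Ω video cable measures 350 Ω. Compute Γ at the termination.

Γ = 0.647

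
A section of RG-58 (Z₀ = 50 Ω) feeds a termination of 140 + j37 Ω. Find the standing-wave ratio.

VSWR ≈ 3.02

Γ = (Z_L − Z_0)/(Z_L + Z_0) = (90 + j37)/(190 + j37)
|Γ| = 97.3/194 = 0.503
VSWR = (1 + |Γ|)/(1 − |Γ|) = 1.5/0.497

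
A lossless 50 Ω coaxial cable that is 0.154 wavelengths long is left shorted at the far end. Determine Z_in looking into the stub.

Z_in ≈ +j72.6 Ω

βl = 2π × 0.154 = 55.4°
tan(βl) = 1.45
For a shorted stub, Z_in = jZ_0·tan(βl)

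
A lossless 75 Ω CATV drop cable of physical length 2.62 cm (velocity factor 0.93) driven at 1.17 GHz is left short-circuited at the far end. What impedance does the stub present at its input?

Z_in ≈ +j61.9 Ω

λ = v/f = 0.93·c / 1.17 GHz = 0.238 m
βl = 2π·l/λ = 2π × 0.11 = 39.6°
tan(βl) = 0.826
For a short-circuited stub, Z_in = jZ_0·tan(βl)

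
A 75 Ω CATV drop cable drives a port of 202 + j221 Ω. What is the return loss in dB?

RL ≈ 2.86 dB

Γ = (127 + j221)/(277 + j221), |Γ| = 0.719
RL = −20·log₁₀|Γ| = −20·log₁₀(0.719)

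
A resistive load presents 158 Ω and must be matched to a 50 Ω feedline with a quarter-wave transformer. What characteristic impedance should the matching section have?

Z_qwt ≈ 88.9 Ω

Z_qwt = √(Z_0·R_L) = √(50 × 158) = √7900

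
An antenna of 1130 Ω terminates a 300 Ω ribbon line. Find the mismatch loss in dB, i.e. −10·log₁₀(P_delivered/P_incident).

mismatch loss ≈ 1.78 dB

Γ = (1130 − 300)/(1130 + 300) = 0.58
|Γ|² = 0.337, so P_del/P_inc = 1 − |Γ|² = 0.663
ML = −10·log₁₀(1 − |Γ|²)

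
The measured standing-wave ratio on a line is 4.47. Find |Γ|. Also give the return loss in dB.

|Γ| ≈ 0.634; return loss ≈ 3.95 dB

|Γ| = (S − 1)/(S + 1) = (4.47 − 1)/(4.47 + 1) = 3.47/5.47
RL = −20·log₁₀|Γ| = −20·log₁₀(0.634)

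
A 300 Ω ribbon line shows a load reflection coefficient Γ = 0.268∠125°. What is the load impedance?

Z_L ≈ 202 + j95.5 Ω

Z_L = Z_0·(1 + Γ)/(1 − Γ) = 300·(0.846 + j0.22)/(1.15 − j0.22)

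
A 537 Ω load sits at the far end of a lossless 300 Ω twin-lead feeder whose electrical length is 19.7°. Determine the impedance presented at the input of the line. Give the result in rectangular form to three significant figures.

tan(βl) = tan(19.7°) = 0.358
Z_in = Z_0·(Z_L + jZ_0·tanβl)/(Z_0 + jZ_L·tanβl)
     = 300·(537 + j107)/(300 + j192)

Z_in ≈ 429 − j168 Ω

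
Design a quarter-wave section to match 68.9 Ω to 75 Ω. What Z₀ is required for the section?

Z_qwt ≈ 71.9 Ω

Z_qwt = √(Z_0·R_L) = √(75 × 68.9) = √5168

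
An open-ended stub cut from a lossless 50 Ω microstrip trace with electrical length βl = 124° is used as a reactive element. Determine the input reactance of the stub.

X_in ≈ 33.7 Ω (inductive)

tan(βl) = -1.48
For an open-ended stub, Z_in = −jZ_0·cot(βl) = −jZ_0/tan(βl)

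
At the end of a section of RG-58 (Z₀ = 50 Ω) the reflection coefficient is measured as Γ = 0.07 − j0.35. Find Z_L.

Z_L ≈ 44.2 − j35.4 Ω

Z_L = Z_0·(1 + Γ)/(1 − Γ) = 50·(1.07 − j0.35)/(0.93 + j0.35)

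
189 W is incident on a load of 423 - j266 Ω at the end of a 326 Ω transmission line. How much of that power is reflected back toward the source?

P_reflected ≈ 24 W

|Γ| = |(97 − j266)/(749 − j266)| = 0.356
|Γ|² = 0.127
P_refl = |Γ|²·P_inc = 24 W, P_del = (1 − |Γ|²)·P_inc = 165 W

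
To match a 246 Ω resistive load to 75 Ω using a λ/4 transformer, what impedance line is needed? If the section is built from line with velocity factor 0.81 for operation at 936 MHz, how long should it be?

Z_qwt ≈ 136 Ω; length ≈ 6.49 cm

Z_qwt = √(Z_0·R_L) = √(75 × 246) = √18450
λ = 0.81·c/f = 0.26 m, so l = λ/4 = 0.0649 m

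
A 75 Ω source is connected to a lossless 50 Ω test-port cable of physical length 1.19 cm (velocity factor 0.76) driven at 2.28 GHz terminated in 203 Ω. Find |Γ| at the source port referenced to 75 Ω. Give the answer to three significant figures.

|Γ| ≈ 0.624

λ = v/f = 0.76·c / 2.28 GHz = 0.1 m
βl = 2π·l/λ = 2π × 0.119 = 42.8°
tan(βl) = 0.927
Z_in = Z_0·(Z_L + jZ_0·tanβl)/(Z_0 + jZ_L·tanβl) = 24.9 − j47.3 Ω
Γ_s = (Z_in − Z_s)/(Z_in + Z_s) = (-50.1 − j47.3)/(99.9 − j47.3), |Γ_s| = 0.624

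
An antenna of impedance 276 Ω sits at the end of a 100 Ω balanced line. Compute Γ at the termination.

Γ = 0.468

Γ = (Z_L − Z_0)/(Z_L + Z_0) = (276 − 100)/(276 + 100) = 176/376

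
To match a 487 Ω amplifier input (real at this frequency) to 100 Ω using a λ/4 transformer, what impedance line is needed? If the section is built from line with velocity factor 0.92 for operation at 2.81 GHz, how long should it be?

Z_qwt ≈ 221 Ω; length ≈ 2.46 cm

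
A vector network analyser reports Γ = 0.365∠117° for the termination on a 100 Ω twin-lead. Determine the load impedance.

Z_L = Z_0·(1 + Γ)/(1 − Γ) = 100·(0.834 + j0.325)/(1.17 − j0.325)

Z_L ≈ 59.2 + j44.4 Ω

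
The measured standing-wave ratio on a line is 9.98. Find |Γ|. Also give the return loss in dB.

|Γ| ≈ 0.818; return loss ≈ 1.75 dB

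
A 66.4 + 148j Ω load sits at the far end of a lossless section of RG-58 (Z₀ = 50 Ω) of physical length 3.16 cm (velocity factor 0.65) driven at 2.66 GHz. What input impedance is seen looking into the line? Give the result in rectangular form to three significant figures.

Z_in ≈ 13.5 + j56.2 Ω

λ = v/f = 0.65·c / 2.66 GHz = 0.0733 m
βl = 2π·l/λ = 2π × 0.431 = 155°
tan(βl) = tan(155°) = -0.462
Z_in = Z_0·(Z_L + jZ_0·tanβl)/(Z_0 + jZ_L·tanβl)
     = 50·(66.4 + j125)/(118 − j30.7)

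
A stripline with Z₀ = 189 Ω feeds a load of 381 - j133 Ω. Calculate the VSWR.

Γ = (Z_L − Z_0)/(Z_L + Z_0) = (192 − j133)/(570 − j133)
|Γ| = 234/585 = 0.399
VSWR = (1 + |Γ|)/(1 − |Γ|) = 1.4/0.601

VSWR ≈ 2.33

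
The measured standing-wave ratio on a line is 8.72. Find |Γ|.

|Γ| = (S − 1)/(S + 1) = (8.72 − 1)/(8.72 + 1) = 7.72/9.72

|Γ| ≈ 0.794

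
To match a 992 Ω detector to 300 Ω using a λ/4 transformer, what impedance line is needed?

Z_qwt ≈ 546 Ω

Z_qwt = √(Z_0·R_L) = √(300 × 992) = √297600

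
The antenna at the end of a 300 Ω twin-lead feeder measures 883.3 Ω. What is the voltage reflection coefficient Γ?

Γ = (Z_L − Z_0)/(Z_L + Z_0) = (883.3 − 300)/(883.3 + 300) = 583.3/1183

Γ = 0.493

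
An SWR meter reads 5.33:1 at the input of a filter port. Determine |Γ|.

|Γ| ≈ 0.684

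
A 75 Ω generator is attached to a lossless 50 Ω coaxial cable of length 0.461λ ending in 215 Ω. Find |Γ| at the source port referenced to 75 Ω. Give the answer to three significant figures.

|Γ| ≈ 0.511

βl = 2π × 0.461 = 166°
tan(βl) = -0.25
Z_in = Z_0·(Z_L + jZ_0·tanβl)/(Z_0 + jZ_L·tanβl) = 106 + j101 Ω
Γ_s = (Z_in − Z_s)/(Z_in + Z_s) = (30.9 + j101)/(181 + j101), |Γ_s| = 0.511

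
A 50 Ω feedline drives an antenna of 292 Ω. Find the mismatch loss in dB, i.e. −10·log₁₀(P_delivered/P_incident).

mismatch loss ≈ 3.02 dB

Γ = (292 − 50)/(292 + 50) = 0.708
|Γ|² = 0.501, so P_del/P_inc = 1 − |Γ|² = 0.499
ML = −10·log₁₀(1 − |Γ|²)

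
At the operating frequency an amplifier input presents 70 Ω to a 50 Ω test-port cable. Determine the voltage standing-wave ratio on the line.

Γ = (70 − 50)/(70 + 50) = 0.167
VSWR = (1 + 0.167)/(1 − 0.167)

VSWR ≈ 1.4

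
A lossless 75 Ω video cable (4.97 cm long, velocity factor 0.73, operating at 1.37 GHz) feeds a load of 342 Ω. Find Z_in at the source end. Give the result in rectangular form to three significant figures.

λ = v/f = 0.73·c / 1.37 GHz = 0.16 m
βl = 2π·l/λ = 2π × 0.311 = 112°
tan(βl) = tan(112°) = -2.48
Z_in = Z_0·(Z_L + jZ_0·tanβl)/(Z_0 + jZ_L·tanβl)
     = 75·(342 − j186)/(75 − j850)

Z_in ≈ 19 + j28.5 Ω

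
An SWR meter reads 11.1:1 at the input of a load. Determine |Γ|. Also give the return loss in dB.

|Γ| = (S − 1)/(S + 1) = (11.1 − 1)/(11.1 + 1) = 10.1/12.1
RL = −20·log₁₀|Γ| = −20·log₁₀(0.835)

|Γ| ≈ 0.835; return loss ≈ 1.57 dB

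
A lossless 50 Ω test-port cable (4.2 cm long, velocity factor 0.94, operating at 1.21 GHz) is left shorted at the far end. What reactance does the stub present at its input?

X_in ≈ 107 Ω (inductive)

λ = v/f = 0.94·c / 1.21 GHz = 0.233 m
βl = 2π·l/λ = 2π × 0.18 = 64.9°
tan(βl) = 2.13
For a shorted stub, Z_in = jZ_0·tan(βl)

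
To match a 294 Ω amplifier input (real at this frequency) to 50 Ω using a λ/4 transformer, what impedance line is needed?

Z_qwt ≈ 121 Ω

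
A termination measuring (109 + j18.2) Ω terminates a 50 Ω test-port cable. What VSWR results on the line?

Γ = (Z_L − Z_0)/(Z_L + Z_0) = (59 + j18.2)/(159 + j18.2)
|Γ| = 61.7/160 = 0.386
VSWR = (1 + |Γ|)/(1 − |Γ|) = 1.39/0.614

VSWR ≈ 2.26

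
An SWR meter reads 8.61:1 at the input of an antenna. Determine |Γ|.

|Γ| ≈ 0.792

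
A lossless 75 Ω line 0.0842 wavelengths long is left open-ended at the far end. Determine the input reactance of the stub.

βl = 2π × 0.0842 = 30.3°
tan(βl) = 0.585
For an open-ended stub, Z_in = −jZ_0·cot(βl) = −jZ_0/tan(βl)

X_in ≈ -128 Ω (capacitive)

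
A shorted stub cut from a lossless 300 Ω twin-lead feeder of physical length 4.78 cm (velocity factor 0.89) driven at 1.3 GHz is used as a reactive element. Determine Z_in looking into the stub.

Z_in ≈ +j2750 Ω

λ = v/f = 0.89·c / 1.3 GHz = 0.205 m
βl = 2π·l/λ = 2π × 0.233 = 83.8°
tan(βl) = 9.18
For a shorted stub, Z_in = jZ_0·tan(βl)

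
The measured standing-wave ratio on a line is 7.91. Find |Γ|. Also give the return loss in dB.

|Γ| ≈ 0.776; return loss ≈ 2.21 dB

|Γ| = (S − 1)/(S + 1) = (7.91 − 1)/(7.91 + 1) = 6.91/8.91
RL = −20·log₁₀|Γ| = −20·log₁₀(0.776)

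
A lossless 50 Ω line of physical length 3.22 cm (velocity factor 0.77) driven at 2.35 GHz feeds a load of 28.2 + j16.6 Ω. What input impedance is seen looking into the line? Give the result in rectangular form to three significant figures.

λ = v/f = 0.77·c / 2.35 GHz = 0.0983 m
βl = 2π·l/λ = 2π × 0.328 = 118°
tan(βl) = tan(118°) = -1.89
Z_in = Z_0·(Z_L + jZ_0·tanβl)/(Z_0 + jZ_L·tanβl)
     = 50·(28.2 − j77.7)/(81.3 − j53.2)

Z_in ≈ 34 − j25.5 Ω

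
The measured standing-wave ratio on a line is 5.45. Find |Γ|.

|Γ| = (S − 1)/(S + 1) = (5.45 − 1)/(5.45 + 1) = 4.45/6.45

|Γ| ≈ 0.69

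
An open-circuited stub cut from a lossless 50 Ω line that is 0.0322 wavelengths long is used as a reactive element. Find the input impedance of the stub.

Z_in ≈ −j244 Ω

βl = 2π × 0.0322 = 11.6°
tan(βl) = 0.205
For an open-circuited stub, Z_in = −jZ_0·cot(βl) = −jZ_0/tan(βl)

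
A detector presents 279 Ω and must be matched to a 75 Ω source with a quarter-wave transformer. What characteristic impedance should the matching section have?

Z_qwt ≈ 145 Ω

Z_qwt = √(Z_0·R_L) = √(75 × 279) = √20920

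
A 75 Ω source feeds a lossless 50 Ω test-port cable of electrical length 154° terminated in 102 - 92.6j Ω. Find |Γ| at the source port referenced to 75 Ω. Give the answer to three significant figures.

tan(βl) = -0.488
Z_in = Z_0·(Z_L + jZ_0·tanβl)/(Z_0 + jZ_L·tanβl) = 126 + j90.2 Ω
Γ_s = (Z_in − Z_s)/(Z_in + Z_s) = (51.3 + j90.2)/(201 + j90.2), |Γ_s| = 0.471

|Γ| ≈ 0.471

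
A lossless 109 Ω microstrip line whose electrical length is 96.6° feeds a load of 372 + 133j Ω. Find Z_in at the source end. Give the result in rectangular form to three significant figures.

tan(βl) = tan(96.6°) = -8.64
Z_in = Z_0·(Z_L + jZ_0·tanβl)/(Z_0 + jZ_L·tanβl)
     = 109·(372 − j809)/(1260 − j3220)

Z_in ≈ 28.1 + j1.63 Ω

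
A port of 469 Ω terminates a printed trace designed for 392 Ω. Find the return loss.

RL ≈ 21 dB

Γ = (469 − 392)/(469 + 392) = 0.0894
RL = −20·log₁₀|Γ| = −20·log₁₀(0.0894)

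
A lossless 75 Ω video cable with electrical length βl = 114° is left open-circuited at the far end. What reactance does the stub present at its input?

tan(βl) = -2.25
For an open-circuited stub, Z_in = −jZ_0·cot(βl) = −jZ_0/tan(βl)

X_in ≈ 33.4 Ω (inductive)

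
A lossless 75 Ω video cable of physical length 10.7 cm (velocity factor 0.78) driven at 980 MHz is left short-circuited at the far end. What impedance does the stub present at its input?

λ = v/f = 0.78·c / 980 MHz = 0.239 m
βl = 2π·l/λ = 2π × 0.448 = 161°
tan(βl) = -0.338
For a short-circuited stub, Z_in = jZ_0·tan(βl)

Z_in ≈ −j25.4 Ω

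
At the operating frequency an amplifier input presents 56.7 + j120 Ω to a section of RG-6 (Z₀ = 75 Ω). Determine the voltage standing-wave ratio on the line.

Γ = (Z_L − Z_0)/(Z_L + Z_0) = (-18.3 + j120)/(131.7 + j120)
|Γ| = 121/178 = 0.681
VSWR = (1 + |Γ|)/(1 − |Γ|) = 1.68/0.319

VSWR ≈ 5.28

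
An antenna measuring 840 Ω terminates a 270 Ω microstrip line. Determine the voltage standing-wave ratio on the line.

Γ = (840 − 270)/(840 + 270) = 0.514
VSWR = (1 + 0.514)/(1 − 0.514)

VSWR ≈ 3.11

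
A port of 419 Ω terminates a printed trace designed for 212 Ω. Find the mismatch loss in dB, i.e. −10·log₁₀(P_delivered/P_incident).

Γ = (419 − 212)/(419 + 212) = 0.328
|Γ|² = 0.108, so P_del/P_inc = 1 − |Γ|² = 0.892
ML = −10·log₁₀(1 − |Γ|²)

mismatch loss ≈ 0.494 dB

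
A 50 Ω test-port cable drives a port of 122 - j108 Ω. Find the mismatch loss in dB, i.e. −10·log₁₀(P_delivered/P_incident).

Γ = (72 − j108)/(172 − j108), |Γ| = 0.639
|Γ|² = 0.408, so P_del/P_inc = 1 − |Γ|² = 0.592
ML = −10·log₁₀(1 − |Γ|²)

mismatch loss ≈ 2.28 dB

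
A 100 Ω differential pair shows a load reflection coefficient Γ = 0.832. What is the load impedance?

Z_L = Z_0·(1 + Γ)/(1 − Γ) = 100·(1.83)/(0.168)

Z_L ≈ 1090 Ω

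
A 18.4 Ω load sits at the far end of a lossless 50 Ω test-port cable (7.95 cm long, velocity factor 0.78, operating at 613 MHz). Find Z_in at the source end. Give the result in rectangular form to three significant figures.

λ = v/f = 0.78·c / 613 MHz = 0.382 m
βl = 2π·l/λ = 2π × 0.208 = 75°
tan(βl) = tan(75°) = 3.73
Z_in = Z_0·(Z_L + jZ_0·tanβl)/(Z_0 + jZ_L·tanβl)
     = 50·(18.4 + j186)/(50 + j68.5)

Z_in ≈ 95.1 + j55.9 Ω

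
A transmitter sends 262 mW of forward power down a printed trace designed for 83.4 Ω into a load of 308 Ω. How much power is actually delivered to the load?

Γ = (308 − 83.4)/(308 + 83.4) = 0.574
|Γ|² = 0.329
P_refl = |Γ|²·P_inc = 86.3 mW, P_del = (1 − |Γ|²)·P_inc = 176 mW

P_delivered ≈ 176 mW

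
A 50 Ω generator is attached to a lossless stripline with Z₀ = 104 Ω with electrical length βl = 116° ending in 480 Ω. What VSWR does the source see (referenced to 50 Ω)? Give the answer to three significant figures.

tan(βl) = -2.05
Z_in = Z_0·(Z_L + jZ_0·tanβl)/(Z_0 + jZ_L·tanβl) = 27.6 + j47.8 Ω
Γ_s = (Z_in − Z_s)/(Z_in + Z_s) = (-22.4 + j47.8)/(77.6 + j47.8), |Γ_s| = 0.579
VSWR = (1 + |Γ_s|)/(1 − |Γ_s|)

VSWR ≈ 3.76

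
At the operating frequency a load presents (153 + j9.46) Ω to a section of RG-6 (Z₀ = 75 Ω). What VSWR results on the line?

VSWR ≈ 2.05

Γ = (Z_L − Z_0)/(Z_L + Z_0) = (78 + j9.46)/(228 + j9.46)
|Γ| = 78.6/228 = 0.344
VSWR = (1 + |Γ|)/(1 − |Γ|) = 1.34/0.656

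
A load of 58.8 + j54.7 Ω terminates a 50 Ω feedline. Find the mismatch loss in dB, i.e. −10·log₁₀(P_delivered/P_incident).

Γ = (8.8 + j54.7)/(108.8 + j54.7), |Γ| = 0.455
|Γ|² = 0.207, so P_del/P_inc = 1 − |Γ|² = 0.793
ML = −10·log₁₀(1 − |Γ|²)

mismatch loss ≈ 1.01 dB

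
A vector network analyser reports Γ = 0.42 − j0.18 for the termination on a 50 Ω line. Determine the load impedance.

Z_L ≈ 107 − j48.8 Ω

Z_L = Z_0·(1 + Γ)/(1 − Γ) = 50·(1.42 − j0.18)/(0.58 + j0.18)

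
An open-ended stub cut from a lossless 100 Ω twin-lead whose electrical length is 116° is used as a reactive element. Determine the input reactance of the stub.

X_in ≈ 48.8 Ω (inductive)

tan(βl) = -2.05
For an open-ended stub, Z_in = −jZ_0·cot(βl) = −jZ_0/tan(βl)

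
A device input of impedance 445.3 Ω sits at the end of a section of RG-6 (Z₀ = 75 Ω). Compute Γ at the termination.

Γ = 0.712

Γ = (Z_L − Z_0)/(Z_L + Z_0) = (445.3 − 75)/(445.3 + 75) = 370.3/520.3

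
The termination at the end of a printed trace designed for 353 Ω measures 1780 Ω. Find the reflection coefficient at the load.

Γ = 0.669

Γ = (Z_L − Z_0)/(Z_L + Z_0) = (1780 − 353)/(1780 + 353) = 1427/2133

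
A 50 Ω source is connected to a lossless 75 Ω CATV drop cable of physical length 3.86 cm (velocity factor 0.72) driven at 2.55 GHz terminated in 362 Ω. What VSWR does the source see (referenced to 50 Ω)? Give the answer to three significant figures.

λ = v/f = 0.72·c / 2.55 GHz = 0.0847 m
βl = 2π·l/λ = 2π × 0.456 = 164°
tan(βl) = -0.286
Z_in = Z_0·(Z_L + jZ_0·tanβl)/(Z_0 + jZ_L·tanβl) = 135 + j165 Ω
Γ_s = (Z_in − Z_s)/(Z_in + Z_s) = (84.9 + j165)/(185 + j165), |Γ_s| = 0.748
VSWR = (1 + |Γ_s|)/(1 − |Γ_s|)

VSWR ≈ 6.94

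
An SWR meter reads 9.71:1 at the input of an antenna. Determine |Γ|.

|Γ| ≈ 0.813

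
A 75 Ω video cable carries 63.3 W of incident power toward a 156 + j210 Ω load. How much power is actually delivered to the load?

P_delivered ≈ 30.4 W

|Γ| = |(81 + j210)/(231 + j210)| = 0.721
|Γ|² = 0.52
P_refl = |Γ|²·P_inc = 32.9 W, P_del = (1 − |Γ|²)·P_inc = 30.4 W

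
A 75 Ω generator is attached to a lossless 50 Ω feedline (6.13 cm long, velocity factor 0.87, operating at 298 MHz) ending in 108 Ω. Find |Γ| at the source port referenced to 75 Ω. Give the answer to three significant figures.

|Γ| ≈ 0.298

λ = v/f = 0.87·c / 298 MHz = 0.876 m
βl = 2π·l/λ = 2π × 0.07 = 25.2°
tan(βl) = 0.47
Z_in = Z_0·(Z_L + jZ_0·tanβl)/(Z_0 + jZ_L·tanβl) = 64.9 − j42.4 Ω
Γ_s = (Z_in − Z_s)/(Z_in + Z_s) = (-10.1 − j42.4)/(140 − j42.4), |Γ_s| = 0.298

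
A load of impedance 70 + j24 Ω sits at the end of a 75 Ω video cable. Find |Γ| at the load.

|Γ| ≈ 0.167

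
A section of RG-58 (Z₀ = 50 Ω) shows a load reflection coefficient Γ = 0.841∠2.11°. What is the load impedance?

Z_L ≈ 554 + j117 Ω

Z_L = Z_0·(1 + Γ)/(1 − Γ) = 50·(1.84 + j0.031)/(0.16 − j0.031)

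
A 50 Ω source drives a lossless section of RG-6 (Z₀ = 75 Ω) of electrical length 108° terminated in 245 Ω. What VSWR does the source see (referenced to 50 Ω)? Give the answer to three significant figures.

tan(βl) = -3.08
Z_in = Z_0·(Z_L + jZ_0·tanβl)/(Z_0 + jZ_L·tanβl) = 25.1 + j21.9 Ω
Γ_s = (Z_in − Z_s)/(Z_in + Z_s) = (-24.9 + j21.9)/(75.1 + j21.9), |Γ_s| = 0.423
VSWR = (1 + |Γ_s|)/(1 − |Γ_s|)

VSWR ≈ 2.47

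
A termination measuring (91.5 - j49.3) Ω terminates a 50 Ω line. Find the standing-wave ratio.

VSWR ≈ 2.51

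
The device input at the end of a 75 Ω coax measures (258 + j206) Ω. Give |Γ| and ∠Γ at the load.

Γ ≈ 0.704 ∠ 16.6°

Γ = (Z_L − Z_0)/(Z_L + Z_0) = (183 + j206)/(333 + j206)
|Γ| = 276/392 = 0.704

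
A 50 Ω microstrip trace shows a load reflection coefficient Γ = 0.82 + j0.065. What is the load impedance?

Z_L ≈ 441 + j177 Ω

Z_L = Z_0·(1 + Γ)/(1 − Γ) = 50·(1.82 + j0.065)/(0.18 − j0.065)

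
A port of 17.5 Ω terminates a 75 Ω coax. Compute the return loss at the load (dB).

RL ≈ 4.13 dB

Γ = (17.5 − 75)/(17.5 + 75) = -0.622
RL = −20·log₁₀|Γ| = −20·log₁₀(0.622)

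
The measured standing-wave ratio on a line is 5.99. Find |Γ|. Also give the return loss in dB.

|Γ| = (S − 1)/(S + 1) = (5.99 − 1)/(5.99 + 1) = 4.99/6.99
RL = −20·log₁₀|Γ| = −20·log₁₀(0.714)

|Γ| ≈ 0.714; return loss ≈ 2.93 dB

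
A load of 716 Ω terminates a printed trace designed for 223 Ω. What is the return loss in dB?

Γ = (716 − 223)/(716 + 223) = 0.525
RL = −20·log₁₀|Γ| = −20·log₁₀(0.525)

RL ≈ 5.6 dB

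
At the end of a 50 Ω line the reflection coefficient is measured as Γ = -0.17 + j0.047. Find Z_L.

Z_L ≈ 35.3 + j3.43 Ω

Z_L = Z_0·(1 + Γ)/(1 − Γ) = 50·(0.83 + j0.047)/(1.17 − j0.047)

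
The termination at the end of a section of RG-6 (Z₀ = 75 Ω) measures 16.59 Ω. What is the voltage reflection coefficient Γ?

Γ = (Z_L − Z_0)/(Z_L + Z_0) = (16.59 − 75)/(16.59 + 75) = -58.41/91.59

Γ = -0.638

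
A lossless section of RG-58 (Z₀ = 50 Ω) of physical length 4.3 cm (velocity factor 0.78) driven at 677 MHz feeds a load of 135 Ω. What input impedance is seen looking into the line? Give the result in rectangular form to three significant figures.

λ = v/f = 0.78·c / 677 MHz = 0.346 m
βl = 2π·l/λ = 2π × 0.124 = 44.8°
tan(βl) = tan(44.8°) = 0.993
Z_in = Z_0·(Z_L + jZ_0·tanβl)/(Z_0 + jZ_L·tanβl)
     = 50·(135 + j49.6)/(50 + j134)

Z_in ≈ 32.8 − j38.2 Ω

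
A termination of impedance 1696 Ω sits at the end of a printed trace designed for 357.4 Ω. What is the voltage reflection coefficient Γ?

Γ = (Z_L − Z_0)/(Z_L + Z_0) = (1696 − 357.4)/(1696 + 357.4) = 1339/2053

Γ = 0.652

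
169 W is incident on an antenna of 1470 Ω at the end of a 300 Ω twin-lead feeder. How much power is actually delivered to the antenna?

Γ = (1470 − 300)/(1470 + 300) = 0.661
|Γ|² = 0.437
P_refl = |Γ|²·P_inc = 73.8 W, P_del = (1 − |Γ|²)·P_inc = 95.2 W

P_delivered ≈ 95.2 W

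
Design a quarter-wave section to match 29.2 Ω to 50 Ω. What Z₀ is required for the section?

Z_qwt ≈ 38.2 Ω

Z_qwt = √(Z_0·R_L) = √(50 × 29.2) = √1460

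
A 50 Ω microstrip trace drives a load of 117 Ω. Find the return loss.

Γ = (117 − 50)/(117 + 50) = 0.401
RL = −20·log₁₀|Γ| = −20·log₁₀(0.401)

RL ≈ 7.93 dB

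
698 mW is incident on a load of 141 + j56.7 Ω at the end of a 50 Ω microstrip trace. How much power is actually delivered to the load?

|Γ| = |(91 + j56.7)/(191 + j56.7)| = 0.538
|Γ|² = 0.29
P_refl = |Γ|²·P_inc = 202 mW, P_del = (1 − |Γ|²)·P_inc = 496 mW

P_delivered ≈ 496 mW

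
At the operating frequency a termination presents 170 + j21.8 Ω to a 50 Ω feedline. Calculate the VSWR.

VSWR ≈ 3.46

Γ = (Z_L − Z_0)/(Z_L + Z_0) = (120 + j21.8)/(220 + j21.8)
|Γ| = 122/221 = 0.552
VSWR = (1 + |Γ|)/(1 − |Γ|) = 1.55/0.448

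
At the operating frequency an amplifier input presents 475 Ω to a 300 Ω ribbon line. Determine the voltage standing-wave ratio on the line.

VSWR ≈ 1.58

Γ = (475 − 300)/(475 + 300) = 0.226
VSWR = (1 + 0.226)/(1 − 0.226)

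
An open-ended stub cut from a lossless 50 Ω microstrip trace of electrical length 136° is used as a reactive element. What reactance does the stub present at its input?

tan(βl) = -0.966
For an open-ended stub, Z_in = −jZ_0·cot(βl) = −jZ_0/tan(βl)

X_in ≈ 51.8 Ω (inductive)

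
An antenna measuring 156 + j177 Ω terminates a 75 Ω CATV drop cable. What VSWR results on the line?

Γ = (Z_L − Z_0)/(Z_L + Z_0) = (81 + j177)/(231 + j177)
|Γ| = 195/291 = 0.669
VSWR = (1 + |Γ|)/(1 − |Γ|) = 1.67/0.331

VSWR ≈ 5.04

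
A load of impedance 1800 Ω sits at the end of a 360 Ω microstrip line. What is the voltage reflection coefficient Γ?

Γ = 0.667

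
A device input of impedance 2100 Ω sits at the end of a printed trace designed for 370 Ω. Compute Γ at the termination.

Γ = 0.7

Γ = (Z_L − Z_0)/(Z_L + Z_0) = (2100 − 370)/(2100 + 370) = 1730/2470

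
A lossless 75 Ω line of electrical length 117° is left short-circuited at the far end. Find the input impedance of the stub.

Z_in ≈ −j147 Ω

tan(βl) = -1.96
For a short-circuited stub, Z_in = jZ_0·tan(βl)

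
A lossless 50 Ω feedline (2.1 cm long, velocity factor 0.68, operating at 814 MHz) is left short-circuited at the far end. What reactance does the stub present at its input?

λ = v/f = 0.68·c / 814 MHz = 0.251 m
βl = 2π·l/λ = 2π × 0.0838 = 30.2°
tan(βl) = 0.581
For a short-circuited stub, Z_in = jZ_0·tan(βl)

X_in ≈ 29.1 Ω (inductive)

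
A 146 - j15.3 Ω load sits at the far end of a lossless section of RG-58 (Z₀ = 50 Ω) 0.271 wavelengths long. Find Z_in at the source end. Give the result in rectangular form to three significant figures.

βl = 2π × 0.271 = 97.6°
tan(βl) = tan(97.6°) = -7.53
Z_in = Z_0·(Z_L + jZ_0·tanβl)/(Z_0 + jZ_L·tanβl)
     = 50·(146 − j392)/(-65.3 − j1100)

Z_in ≈ 17.4 + j7.67 Ω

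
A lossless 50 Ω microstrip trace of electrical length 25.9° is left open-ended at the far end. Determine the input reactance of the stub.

tan(βl) = 0.486
For an open-ended stub, Z_in = −jZ_0·cot(βl) = −jZ_0/tan(βl)

X_in ≈ -103 Ω (capacitive)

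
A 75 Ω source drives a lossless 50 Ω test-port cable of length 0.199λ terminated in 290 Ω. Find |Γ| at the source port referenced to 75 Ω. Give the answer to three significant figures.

βl = 2π × 0.199 = 71.6°
tan(βl) = 3.01
Z_in = Z_0·(Z_L + jZ_0·tanβl)/(Z_0 + jZ_L·tanβl) = 9.54 − j16 Ω
Γ_s = (Z_in − Z_s)/(Z_in + Z_s) = (-65.5 − j16)/(84.5 − j16), |Γ_s| = 0.783

|Γ| ≈ 0.783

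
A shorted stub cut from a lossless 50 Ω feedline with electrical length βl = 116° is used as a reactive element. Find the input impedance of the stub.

tan(βl) = -2.05
For a shorted stub, Z_in = jZ_0·tan(βl)

Z_in ≈ −j103 Ω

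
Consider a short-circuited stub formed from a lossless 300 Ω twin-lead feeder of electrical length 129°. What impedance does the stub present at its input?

tan(βl) = -1.23
For a short-circuited stub, Z_in = jZ_0·tan(βl)

Z_in ≈ −j370 Ω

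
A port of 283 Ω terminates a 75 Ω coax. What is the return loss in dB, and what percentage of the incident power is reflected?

Γ = (283 − 75)/(283 + 75) = 0.581
RL = −20·log₁₀(0.581) = 4.72 dB
P_refl/P_inc = |Γ|² = 0.338

RL ≈ 4.72 dB; 33.8% of incident power reflected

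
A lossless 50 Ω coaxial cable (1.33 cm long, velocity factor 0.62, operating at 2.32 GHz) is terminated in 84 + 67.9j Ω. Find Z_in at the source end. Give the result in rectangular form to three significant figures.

Z_in ≈ 32.9 − j44.4 Ω

λ = v/f = 0.62·c / 2.32 GHz = 0.0802 m
βl = 2π·l/λ = 2π × 0.166 = 59.7°
tan(βl) = tan(59.7°) = 1.71
Z_in = Z_0·(Z_L + jZ_0·tanβl)/(Z_0 + jZ_L·tanβl)
     = 50·(84 + j154)/(-66.3 + j144)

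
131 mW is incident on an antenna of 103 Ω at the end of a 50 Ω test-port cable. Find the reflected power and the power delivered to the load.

P_reflected ≈ 15.7 mW; P_delivered ≈ 115 mW

Γ = (103 − 50)/(103 + 50) = 0.346
|Γ|² = 0.12
P_refl = |Γ|²·P_inc = 15.7 mW, P_del = (1 − |Γ|²)·P_inc = 115 mW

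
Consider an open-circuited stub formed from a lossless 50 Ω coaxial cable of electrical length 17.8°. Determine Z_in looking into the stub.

tan(βl) = 0.321
For an open-circuited stub, Z_in = −jZ_0·cot(βl) = −jZ_0/tan(βl)

Z_in ≈ −j156 Ω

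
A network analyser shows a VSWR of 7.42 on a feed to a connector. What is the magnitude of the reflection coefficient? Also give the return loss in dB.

|Γ| = (S − 1)/(S + 1) = (7.42 − 1)/(7.42 + 1) = 6.42/8.42
RL = −20·log₁₀|Γ| = −20·log₁₀(0.762)

|Γ| ≈ 0.762; return loss ≈ 2.36 dB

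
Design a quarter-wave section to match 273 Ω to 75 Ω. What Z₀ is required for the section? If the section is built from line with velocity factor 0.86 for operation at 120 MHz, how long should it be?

Z_qwt = √(Z_0·R_L) = √(75 × 273) = √20480
λ = 0.86·c/f = 2.15 m, so l = λ/4 = 0.537 m

Z_qwt ≈ 143 Ω; length ≈ 53.8 cm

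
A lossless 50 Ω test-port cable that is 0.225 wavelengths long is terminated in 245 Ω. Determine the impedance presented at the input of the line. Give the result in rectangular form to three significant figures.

Z_in ≈ 10.4 − j7.58 Ω

βl = 2π × 0.225 = 81°
tan(βl) = tan(81°) = 6.31
Z_in = Z_0·(Z_L + jZ_0·tanβl)/(Z_0 + jZ_L·tanβl)
     = 50·(245 + j316)/(50 + j1550)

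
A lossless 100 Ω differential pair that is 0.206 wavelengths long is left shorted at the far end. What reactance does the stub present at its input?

βl = 2π × 0.206 = 74.2°
tan(βl) = 3.52
For a shorted stub, Z_in = jZ_0·tan(βl)

X_in ≈ 352 Ω (inductive)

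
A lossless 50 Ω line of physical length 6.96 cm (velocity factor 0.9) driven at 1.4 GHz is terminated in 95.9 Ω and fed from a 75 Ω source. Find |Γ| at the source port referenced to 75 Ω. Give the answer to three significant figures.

|Γ| ≈ 0.396

λ = v/f = 0.9·c / 1.4 GHz = 0.193 m
βl = 2π·l/λ = 2π × 0.361 = 130°
tan(βl) = -1.2
Z_in = Z_0·(Z_L + jZ_0·tanβl)/(Z_0 + jZ_L·tanβl) = 37.2 + j25.6 Ω
Γ_s = (Z_in − Z_s)/(Z_in + Z_s) = (-37.8 + j25.6)/(112 + j25.6), |Γ_s| = 0.396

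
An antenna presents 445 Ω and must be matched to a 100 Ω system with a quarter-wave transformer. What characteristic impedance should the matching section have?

Z_qwt ≈ 211 Ω

Z_qwt = √(Z_0·R_L) = √(100 × 445) = √44500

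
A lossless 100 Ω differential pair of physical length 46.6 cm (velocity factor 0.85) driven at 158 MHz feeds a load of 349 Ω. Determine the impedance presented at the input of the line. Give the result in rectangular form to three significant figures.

Z_in ≈ 30.3 + j22.7 Ω

λ = v/f = 0.85·c / 158 MHz = 1.61 m
βl = 2π·l/λ = 2π × 0.289 = 104°
tan(βl) = tan(104°) = -4.03
Z_in = Z_0·(Z_L + jZ_0·tanβl)/(Z_0 + jZ_L·tanβl)
     = 100·(349 − j403)/(100 − j1410)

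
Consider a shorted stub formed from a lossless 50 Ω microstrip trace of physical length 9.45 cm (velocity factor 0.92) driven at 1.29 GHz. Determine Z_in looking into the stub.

λ = v/f = 0.92·c / 1.29 GHz = 0.214 m
βl = 2π·l/λ = 2π × 0.442 = 159°
tan(βl) = -0.384
For a shorted stub, Z_in = jZ_0·tan(βl)

Z_in ≈ −j19.2 Ω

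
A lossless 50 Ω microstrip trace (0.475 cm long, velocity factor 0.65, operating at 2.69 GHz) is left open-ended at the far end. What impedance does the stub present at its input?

λ = v/f = 0.65·c / 2.69 GHz = 0.0725 m
βl = 2π·l/λ = 2π × 0.0655 = 23.6°
tan(βl) = 0.437
For an open-ended stub, Z_in = −jZ_0·cot(βl) = −jZ_0/tan(βl)

Z_in ≈ −j115 Ω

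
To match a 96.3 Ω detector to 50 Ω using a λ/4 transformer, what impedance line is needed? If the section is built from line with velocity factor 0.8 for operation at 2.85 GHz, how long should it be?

Z_qwt = √(Z_0·R_L) = √(50 × 96.3) = √4815
λ = 0.8·c/f = 0.0842 m, so l = λ/4 = 0.0211 m

Z_qwt ≈ 69.4 Ω; length ≈ 2.11 cm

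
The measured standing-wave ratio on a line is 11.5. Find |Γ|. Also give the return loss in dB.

|Γ| ≈ 0.84; return loss ≈ 1.51 dB

|Γ| = (S − 1)/(S + 1) = (11.5 − 1)/(11.5 + 1) = 10.5/12.5
RL = −20·log₁₀|Γ| = −20·log₁₀(0.84)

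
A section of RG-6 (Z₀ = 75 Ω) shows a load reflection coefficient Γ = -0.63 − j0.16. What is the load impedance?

Z_L ≈ 16.1 − j8.95 Ω

Z_L = Z_0·(1 + Γ)/(1 − Γ) = 75·(0.37 − j0.16)/(1.63 + j0.16)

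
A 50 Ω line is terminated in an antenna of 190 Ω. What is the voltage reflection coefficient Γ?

Γ = (Z_L − Z_0)/(Z_L + Z_0) = (190 − 50)/(190 + 50) = 140/240

Γ = 0.583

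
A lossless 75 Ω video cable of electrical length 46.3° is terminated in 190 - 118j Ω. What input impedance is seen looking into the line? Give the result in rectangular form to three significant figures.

Z_in ≈ 28.4 − j43.4 Ω

tan(βl) = tan(46.3°) = 1.05
Z_in = Z_0·(Z_L + jZ_0·tanβl)/(Z_0 + jZ_L·tanβl)
     = 75·(190 − j39.5)/(198 + j199)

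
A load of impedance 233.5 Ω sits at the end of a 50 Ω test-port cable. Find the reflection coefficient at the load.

Γ = 0.647

Γ = (Z_L − Z_0)/(Z_L + Z_0) = (233.5 − 50)/(233.5 + 50) = 183.5/283.5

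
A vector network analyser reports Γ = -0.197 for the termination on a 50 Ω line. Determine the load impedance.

Z_L ≈ 33.5 Ω

Z_L = Z_0·(1 + Γ)/(1 − Γ) = 50·(0.803)/(1.2)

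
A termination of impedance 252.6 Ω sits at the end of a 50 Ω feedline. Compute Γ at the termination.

Γ = 0.67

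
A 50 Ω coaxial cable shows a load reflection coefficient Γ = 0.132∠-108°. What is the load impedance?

Z_L ≈ 44.7 − j11.4 Ω

Z_L = Z_0·(1 + Γ)/(1 − Γ) = 50·(0.959 − j0.126)/(1.04 + j0.126)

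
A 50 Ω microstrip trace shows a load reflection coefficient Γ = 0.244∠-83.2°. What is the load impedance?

Z_L = Z_0·(1 + Γ)/(1 − Γ) = 50·(1.03 − j0.242)/(0.971 + j0.242)

Z_L ≈ 46.9 − j24.2 Ω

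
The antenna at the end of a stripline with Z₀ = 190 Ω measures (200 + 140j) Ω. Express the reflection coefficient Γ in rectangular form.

Γ ≈ 0.137 + j0.31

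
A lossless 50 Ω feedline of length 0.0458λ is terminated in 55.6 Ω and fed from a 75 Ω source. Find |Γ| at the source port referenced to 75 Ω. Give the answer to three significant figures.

|Γ| ≈ 0.16

βl = 2π × 0.0458 = 16.5°
tan(βl) = 0.296
Z_in = Z_0·(Z_L + jZ_0·tanβl)/(Z_0 + jZ_L·tanβl) = 54.6 − j3.16 Ω
Γ_s = (Z_in − Z_s)/(Z_in + Z_s) = (-20.4 − j3.16)/(130 − j3.16), |Γ_s| = 0.16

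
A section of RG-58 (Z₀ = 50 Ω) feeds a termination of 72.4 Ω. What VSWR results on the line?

VSWR ≈ 1.45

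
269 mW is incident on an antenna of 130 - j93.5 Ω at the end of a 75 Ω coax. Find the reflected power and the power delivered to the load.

|Γ| = |(55 − j93.5)/(205 − j93.5)| = 0.481
|Γ|² = 0.232
P_refl = |Γ|²·P_inc = 62.4 mW, P_del = (1 − |Γ|²)·P_inc = 207 mW

P_reflected ≈ 62.4 mW; P_delivered ≈ 207 mW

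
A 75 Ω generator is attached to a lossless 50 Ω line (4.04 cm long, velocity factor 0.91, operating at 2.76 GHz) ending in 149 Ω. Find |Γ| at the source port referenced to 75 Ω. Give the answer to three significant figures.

|Γ| ≈ 0.471

λ = v/f = 0.91·c / 2.76 GHz = 0.0989 m
βl = 2π·l/λ = 2π × 0.408 = 147°
tan(βl) = -0.648
Z_in = Z_0·(Z_L + jZ_0·tanβl)/(Z_0 + jZ_L·tanβl) = 44.7 + j54 Ω
Γ_s = (Z_in − Z_s)/(Z_in + Z_s) = (-30.3 + j54)/(120 + j54), |Γ_s| = 0.471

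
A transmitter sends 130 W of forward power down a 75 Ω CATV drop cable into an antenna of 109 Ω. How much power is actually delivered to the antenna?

Γ = (109 − 75)/(109 + 75) = 0.185
|Γ|² = 0.0341
P_refl = |Γ|²·P_inc = 4.44 W, P_del = (1 − |Γ|²)·P_inc = 126 W

P_delivered ≈ 126 W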